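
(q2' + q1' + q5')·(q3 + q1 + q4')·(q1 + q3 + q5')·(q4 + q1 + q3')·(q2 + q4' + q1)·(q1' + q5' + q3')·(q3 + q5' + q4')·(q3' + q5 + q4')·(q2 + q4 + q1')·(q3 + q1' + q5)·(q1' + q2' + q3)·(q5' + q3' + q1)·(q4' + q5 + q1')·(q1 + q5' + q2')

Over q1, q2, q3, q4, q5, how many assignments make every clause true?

3

There are 2^5 = 32 truth assignments over (q1, q2, q3, q4, q5).
Split on q3. With q3 = 1, the clauses containing q3 are satisfied and q3' drops from the rest; 1 of the 2^4 = 16 assignments to the other variables satisfy what remains.
With q3 = 0, by the same count on the reduced clause set, 2 assignments work.
(One model: q1=F, q2=F, q3=F, q4=F, q5=F.)
Total: 1 + 2 = 3.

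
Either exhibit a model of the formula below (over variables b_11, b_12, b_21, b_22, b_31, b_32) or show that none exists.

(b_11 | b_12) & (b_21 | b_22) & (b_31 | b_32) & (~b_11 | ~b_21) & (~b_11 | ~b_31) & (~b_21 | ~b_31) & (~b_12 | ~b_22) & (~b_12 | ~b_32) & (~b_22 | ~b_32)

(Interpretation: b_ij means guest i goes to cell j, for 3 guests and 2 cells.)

UNSATISFIABLE

Try b_11 = 1.
From the singleton clause (~b_21), b_21 = 0.
From the singleton clause (b_22), b_22 = 1.
From the singleton clause (~b_31), b_31 = 0.
From the singleton clause (b_32), b_32 = 1.
But (~b_32) is also a unit clause — contradiction.
Backtrack on b_11: now try b_11 = 0.
From the singleton clause (b_12), b_12 = 1.
From the singleton clause (~b_22), b_22 = 0.
From the singleton clause (b_21), b_21 = 1.
From the singleton clause (~b_31), b_31 = 0.
From the singleton clause (b_32), b_32 = 1.
But (~b_32) is also a unit clause — contradiction.
Either choice for b_11 ends in contradiction.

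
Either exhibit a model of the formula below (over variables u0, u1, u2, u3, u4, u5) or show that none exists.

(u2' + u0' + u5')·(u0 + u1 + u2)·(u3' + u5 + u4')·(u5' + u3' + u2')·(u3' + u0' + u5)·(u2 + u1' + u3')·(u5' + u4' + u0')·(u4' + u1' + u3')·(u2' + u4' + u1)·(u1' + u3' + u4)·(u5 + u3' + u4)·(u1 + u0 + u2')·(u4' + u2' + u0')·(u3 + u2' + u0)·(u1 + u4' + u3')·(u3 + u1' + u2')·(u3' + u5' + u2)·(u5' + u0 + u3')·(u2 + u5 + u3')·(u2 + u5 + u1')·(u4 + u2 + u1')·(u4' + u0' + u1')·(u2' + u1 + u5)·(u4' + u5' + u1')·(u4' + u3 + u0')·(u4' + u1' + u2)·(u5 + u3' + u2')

u0: 1; u1: 0; u2: 0; u3: 0; u4: 0; u5: 1

Suppose u2 = 0.
Suppose u0 = 1.
Suppose u3 = 0.
(u4') alone gives u4 = 0.
(u1') alone gives u1 = 0.
All clauses hold; u5 can take either value.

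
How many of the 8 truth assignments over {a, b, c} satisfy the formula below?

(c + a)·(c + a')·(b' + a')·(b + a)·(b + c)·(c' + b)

There are 2^3 = 8 truth assignments over (a, b, c).
Check each against the 6 clauses (columns in the order a, b, c):
  F F F  ✗ fails (c + a)
  F F T  ✗ fails (b + a)
  F T F  ✗ fails (c + a)
  F T T  ✓ satisfies all
  T F F  ✗ fails (c + a')
  T F T  ✗ fails (c' + b)
  T T F  ✗ fails (c + a')
  T T T  ✗ fails (b' + a')
1 of the 8 rows is a model.

1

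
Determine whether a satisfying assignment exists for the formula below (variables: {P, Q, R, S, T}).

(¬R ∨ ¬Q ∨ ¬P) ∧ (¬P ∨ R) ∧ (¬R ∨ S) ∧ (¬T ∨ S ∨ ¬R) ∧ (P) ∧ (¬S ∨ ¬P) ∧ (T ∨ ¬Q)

No

Unit clause (P) forces P = True.
Unit clause (R) forces R = True.
Unit clause (¬Q) forces Q = False.
Unit clause (S) forces S = True.
That conflicts with the unit clause (¬S).
No assignment satisfies every clause.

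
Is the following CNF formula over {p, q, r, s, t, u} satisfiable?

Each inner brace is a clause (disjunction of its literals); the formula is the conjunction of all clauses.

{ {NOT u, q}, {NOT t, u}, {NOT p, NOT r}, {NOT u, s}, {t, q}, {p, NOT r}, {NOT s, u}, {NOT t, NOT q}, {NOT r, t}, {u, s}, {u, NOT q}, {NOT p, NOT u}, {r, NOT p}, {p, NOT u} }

Case u = false:
Unit clause (NOT t) forces t = false.
Unit clause (q) forces q = true.
Now (NOT q) is unsatisfied and unit — conflict.
So u must be the other value — set u = true.
Unit clause (q) forces q = true.
Unit clause (s) forces s = true.
Unit clause (NOT t) forces t = false.
Unit clause (NOT r) forces r = false.
Unit clause (NOT p) forces p = false.
Now (p) is unsatisfied and unit — conflict.
Either choice for u ends in contradiction.
No assignment satisfies every clause.

Unsatisfiable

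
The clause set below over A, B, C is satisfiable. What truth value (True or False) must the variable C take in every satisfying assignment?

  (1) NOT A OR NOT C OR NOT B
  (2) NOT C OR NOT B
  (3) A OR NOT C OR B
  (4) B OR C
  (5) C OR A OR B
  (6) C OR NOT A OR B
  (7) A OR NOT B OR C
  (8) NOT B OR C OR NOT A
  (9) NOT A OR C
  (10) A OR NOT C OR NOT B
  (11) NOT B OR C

Suppose C = false.
The clause (B) is unit, so B = true.
That conflicts with the unit clause (NOT B).
So every satisfying assignment has C = True.

True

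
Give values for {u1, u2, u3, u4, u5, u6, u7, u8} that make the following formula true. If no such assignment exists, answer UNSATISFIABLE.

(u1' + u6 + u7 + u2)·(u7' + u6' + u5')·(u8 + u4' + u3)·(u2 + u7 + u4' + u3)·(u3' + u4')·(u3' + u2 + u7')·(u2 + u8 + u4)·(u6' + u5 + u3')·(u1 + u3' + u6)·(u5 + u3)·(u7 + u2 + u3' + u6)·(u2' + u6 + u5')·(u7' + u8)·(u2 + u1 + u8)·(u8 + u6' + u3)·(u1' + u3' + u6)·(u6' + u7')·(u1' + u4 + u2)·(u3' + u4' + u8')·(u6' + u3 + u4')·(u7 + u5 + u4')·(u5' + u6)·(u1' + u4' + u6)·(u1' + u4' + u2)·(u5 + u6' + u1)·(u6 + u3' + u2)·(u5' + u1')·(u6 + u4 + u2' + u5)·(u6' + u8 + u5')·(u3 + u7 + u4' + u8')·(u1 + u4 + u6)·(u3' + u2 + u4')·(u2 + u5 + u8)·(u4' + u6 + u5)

u1: 0, u2: 1, u3: 1, u4: 0, u5: 1, u6: 1, u7: 0, u8: 1

Suppose u3 = 1.
(u4') alone gives u4 = 0.
Suppose u2 = 1.
Suppose u6 = 1.
(u5) alone gives u5 = 1.
(u7') alone gives u7 = 0.
(u1') alone gives u1 = 0.
(u8) alone gives u8 = 1.
This assignment satisfies each clause.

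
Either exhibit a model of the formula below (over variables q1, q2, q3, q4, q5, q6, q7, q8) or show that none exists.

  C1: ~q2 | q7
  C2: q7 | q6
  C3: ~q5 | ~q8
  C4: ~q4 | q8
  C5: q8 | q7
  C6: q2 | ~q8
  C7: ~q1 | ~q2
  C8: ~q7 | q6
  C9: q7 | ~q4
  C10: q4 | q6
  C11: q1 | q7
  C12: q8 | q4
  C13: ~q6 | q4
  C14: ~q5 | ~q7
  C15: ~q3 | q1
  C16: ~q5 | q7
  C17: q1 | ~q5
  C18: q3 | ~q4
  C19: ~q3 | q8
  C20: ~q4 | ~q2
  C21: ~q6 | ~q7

UNSATISFIABLE

Suppose q2 = 0.
Unit clause (~q8) forces q8 = 0.
Unit clause (~q4) forces q4 = 0.
Now (q4) is unsatisfied and unit — conflict.
So q2 must be the other value — set q2 = 1.
Unit clause (q7) forces q7 = 1.
Unit clause (~q1) forces q1 = 0.
Unit clause (q6) forces q6 = 1.
Now (~q6) is unsatisfied and unit — conflict.
Either choice for q2 ends in contradiction.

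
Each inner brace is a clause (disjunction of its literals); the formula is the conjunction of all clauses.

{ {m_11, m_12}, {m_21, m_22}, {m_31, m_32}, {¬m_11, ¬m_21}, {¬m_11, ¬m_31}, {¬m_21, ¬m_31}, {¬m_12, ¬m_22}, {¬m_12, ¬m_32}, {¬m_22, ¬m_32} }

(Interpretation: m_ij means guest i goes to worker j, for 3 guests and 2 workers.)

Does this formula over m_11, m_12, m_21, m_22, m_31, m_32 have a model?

Unsatisfiable

Try m_11 = True.
(¬m_21) alone gives m_21 = False.
(m_22) alone gives m_22 = True.
(¬m_31) alone gives m_31 = False.
(m_32) alone gives m_32 = True.
That conflicts with the unit clause (¬m_32).
Backtrack on m_11: now try m_11 = False.
(m_12) alone gives m_12 = True.
(¬m_22) alone gives m_22 = False.
(m_21) alone gives m_21 = True.
(¬m_31) alone gives m_31 = False.
(m_32) alone gives m_32 = True.
That conflicts with the unit clause (¬m_32).
Either choice for m_11 ends in contradiction.
No assignment satisfies every clause.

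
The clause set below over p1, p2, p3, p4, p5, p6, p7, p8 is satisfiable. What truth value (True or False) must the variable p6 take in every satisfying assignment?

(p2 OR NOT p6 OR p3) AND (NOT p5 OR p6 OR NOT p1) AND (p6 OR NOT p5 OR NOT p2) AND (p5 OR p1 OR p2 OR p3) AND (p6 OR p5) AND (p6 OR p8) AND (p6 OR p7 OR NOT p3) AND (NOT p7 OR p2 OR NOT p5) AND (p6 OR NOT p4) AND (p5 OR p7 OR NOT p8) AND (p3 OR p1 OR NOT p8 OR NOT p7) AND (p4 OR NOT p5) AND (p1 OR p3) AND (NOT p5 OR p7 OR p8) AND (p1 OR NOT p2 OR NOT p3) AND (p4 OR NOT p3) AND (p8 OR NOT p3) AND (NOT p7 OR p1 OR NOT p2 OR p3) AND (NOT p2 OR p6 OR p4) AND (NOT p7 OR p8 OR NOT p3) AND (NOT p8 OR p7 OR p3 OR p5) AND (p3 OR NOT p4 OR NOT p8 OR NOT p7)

Suppose p6 = false.
(p5) alone gives p5 = true.
(NOT p1) alone gives p1 = false.
(NOT p2) alone gives p2 = false.
(p8) alone gives p8 = true.
(NOT p7) alone gives p7 = false.
(NOT p3) alone gives p3 = false.
That conflicts with the unit clause (p3).
So every satisfying assignment has p6 = True.

True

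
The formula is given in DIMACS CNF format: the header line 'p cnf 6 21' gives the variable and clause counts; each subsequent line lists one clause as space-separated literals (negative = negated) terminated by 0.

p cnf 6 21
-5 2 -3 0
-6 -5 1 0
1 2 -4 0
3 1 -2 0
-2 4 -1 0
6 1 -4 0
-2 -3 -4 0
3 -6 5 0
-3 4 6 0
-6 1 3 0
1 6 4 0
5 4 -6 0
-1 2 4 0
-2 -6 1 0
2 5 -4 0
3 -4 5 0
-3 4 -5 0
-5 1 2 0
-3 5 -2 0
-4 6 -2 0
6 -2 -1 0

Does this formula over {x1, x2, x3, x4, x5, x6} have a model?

Branch on x5: set x5 = True.
Branch on x2: set x2 = False.
Unit clause (¬x3) forces x3 = False.
Unit clause (x1) forces x1 = True.
Unit clause (x4) forces x4 = True.
All clauses hold; x6 can take either value.
A satisfying assignment: x1 ↦ True,  x2 ↦ False,  x3 ↦ False,  x4 ↦ True,  x5 ↦ True,  x6 ↦ True.

Yes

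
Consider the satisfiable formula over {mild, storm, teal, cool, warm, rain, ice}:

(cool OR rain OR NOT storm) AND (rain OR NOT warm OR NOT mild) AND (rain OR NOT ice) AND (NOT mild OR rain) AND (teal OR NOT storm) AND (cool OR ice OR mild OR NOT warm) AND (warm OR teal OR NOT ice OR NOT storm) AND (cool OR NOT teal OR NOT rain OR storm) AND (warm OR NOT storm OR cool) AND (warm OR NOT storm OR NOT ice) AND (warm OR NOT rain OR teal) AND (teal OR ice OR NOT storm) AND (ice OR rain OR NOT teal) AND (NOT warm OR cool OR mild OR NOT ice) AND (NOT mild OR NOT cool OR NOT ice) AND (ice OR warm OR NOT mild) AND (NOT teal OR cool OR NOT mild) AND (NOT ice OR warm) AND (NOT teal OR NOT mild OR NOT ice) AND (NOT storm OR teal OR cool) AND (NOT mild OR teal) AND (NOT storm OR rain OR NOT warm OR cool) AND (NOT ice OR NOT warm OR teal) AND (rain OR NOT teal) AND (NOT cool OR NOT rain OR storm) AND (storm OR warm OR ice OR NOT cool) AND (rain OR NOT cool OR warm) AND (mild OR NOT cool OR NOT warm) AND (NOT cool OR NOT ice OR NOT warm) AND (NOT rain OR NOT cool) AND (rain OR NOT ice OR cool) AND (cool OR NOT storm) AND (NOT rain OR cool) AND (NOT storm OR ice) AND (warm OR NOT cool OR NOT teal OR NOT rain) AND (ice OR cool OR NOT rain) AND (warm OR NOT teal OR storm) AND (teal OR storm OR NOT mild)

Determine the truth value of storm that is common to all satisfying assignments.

False

Suppose storm = true.
The clause (teal) is unit, so teal = true.
The clause (rain) is unit, so rain = true.
The clause (NOT cool) is unit, so cool = false.
Now (cool) is unsatisfied and unit — conflict.
So every satisfying assignment has storm = False.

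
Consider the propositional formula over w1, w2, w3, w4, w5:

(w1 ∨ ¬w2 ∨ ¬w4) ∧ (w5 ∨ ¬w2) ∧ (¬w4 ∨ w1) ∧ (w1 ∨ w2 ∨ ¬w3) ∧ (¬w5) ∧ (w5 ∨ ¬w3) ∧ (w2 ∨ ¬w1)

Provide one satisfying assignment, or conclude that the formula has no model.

(¬w5) alone gives w5 = False.
(¬w2) alone gives w2 = False.
(¬w3) alone gives w3 = False.
(¬w1) alone gives w1 = False.
(¬w4) alone gives w4 = False.
Every clause now holds.

w1=False,  w2=False,  w3=False,  w4=False,  w5=False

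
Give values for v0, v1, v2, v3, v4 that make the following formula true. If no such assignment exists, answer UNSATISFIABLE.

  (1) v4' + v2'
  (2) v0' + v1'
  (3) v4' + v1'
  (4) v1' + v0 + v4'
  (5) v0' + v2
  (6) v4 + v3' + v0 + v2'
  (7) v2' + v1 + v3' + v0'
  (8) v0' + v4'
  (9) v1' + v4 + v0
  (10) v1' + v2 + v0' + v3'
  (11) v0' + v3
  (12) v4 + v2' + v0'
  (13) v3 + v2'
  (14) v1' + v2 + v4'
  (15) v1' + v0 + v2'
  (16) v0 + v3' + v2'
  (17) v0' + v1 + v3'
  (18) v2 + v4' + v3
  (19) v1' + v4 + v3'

Case v4 = 0:
Case v0 = 0:
Unit clause (v1') forces v1 = 0.
Case v3 = 0:
Unit clause (v2') forces v2 = 0.
This assignment satisfies each clause.

v0 ↦ 0; v1 ↦ 0; v2 ↦ 0; v3 ↦ 0; v4 ↦ 0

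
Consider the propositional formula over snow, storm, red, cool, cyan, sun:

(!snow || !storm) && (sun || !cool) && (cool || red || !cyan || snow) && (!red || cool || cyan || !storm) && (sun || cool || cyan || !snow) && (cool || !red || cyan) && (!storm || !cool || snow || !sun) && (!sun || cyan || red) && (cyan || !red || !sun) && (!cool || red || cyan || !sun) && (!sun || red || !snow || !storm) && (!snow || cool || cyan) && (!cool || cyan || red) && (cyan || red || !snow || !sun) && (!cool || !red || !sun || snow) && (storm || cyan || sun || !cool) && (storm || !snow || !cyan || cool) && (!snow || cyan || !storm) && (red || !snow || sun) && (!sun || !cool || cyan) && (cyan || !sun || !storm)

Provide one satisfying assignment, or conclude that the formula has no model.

Suppose snow = false.
Suppose sun = false.
From the singleton clause (!cool), cool = false.
Suppose red = true.
From the singleton clause (cyan), cyan = true.
No clause remains; storm is free.

snow: false,  storm: false,  red: true,  cool: false,  cyan: true,  sun: false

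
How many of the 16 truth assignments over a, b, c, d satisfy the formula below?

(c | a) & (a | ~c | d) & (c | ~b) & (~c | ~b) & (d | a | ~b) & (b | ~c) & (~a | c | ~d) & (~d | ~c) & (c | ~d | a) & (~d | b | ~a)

1

There are 2^4 = 16 truth assignments over (a, b, c, d).
Check each against the 10 clauses (columns in the order a, b, c, d):
  F F F F  ✗ fails (c | a)
  F F F T  ✗ fails (c | a)
  F F T F  ✗ fails (a | ~c | d)
  F F T T  ✗ fails (b | ~c)
  F T F F  ✗ fails (c | a)
  F T F T  ✗ fails (c | a)
  F T T F  ✗ fails (a | ~c | d)
  F T T T  ✗ fails (~c | ~b)
  T F F F  ✓ satisfies all
  T F F T  ✗ fails (~a | c | ~d)
  T F T F  ✗ fails (b | ~c)
  T F T T  ✗ fails (b | ~c)
  T T F F  ✗ fails (c | ~b)
  T T F T  ✗ fails (c | ~b)
  T T T F  ✗ fails (~c | ~b)
  T T T T  ✗ fails (~c | ~b)
1 of the 16 rows is a model.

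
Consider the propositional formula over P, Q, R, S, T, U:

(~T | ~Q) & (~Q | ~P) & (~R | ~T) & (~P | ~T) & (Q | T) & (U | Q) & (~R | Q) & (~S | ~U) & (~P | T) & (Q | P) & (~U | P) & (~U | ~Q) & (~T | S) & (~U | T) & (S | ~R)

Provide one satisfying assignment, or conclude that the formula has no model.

Branch on T: set T = 0.
Unit clause (Q) forces Q = 1.
Unit clause (~P) forces P = 0.
Unit clause (~U) forces U = 0.
Branch on S: set S = 1.
All clauses hold; R can take either value.

P ↦ 0; Q ↦ 1; R ↦ 0; S ↦ 1; T ↦ 0; U ↦ 0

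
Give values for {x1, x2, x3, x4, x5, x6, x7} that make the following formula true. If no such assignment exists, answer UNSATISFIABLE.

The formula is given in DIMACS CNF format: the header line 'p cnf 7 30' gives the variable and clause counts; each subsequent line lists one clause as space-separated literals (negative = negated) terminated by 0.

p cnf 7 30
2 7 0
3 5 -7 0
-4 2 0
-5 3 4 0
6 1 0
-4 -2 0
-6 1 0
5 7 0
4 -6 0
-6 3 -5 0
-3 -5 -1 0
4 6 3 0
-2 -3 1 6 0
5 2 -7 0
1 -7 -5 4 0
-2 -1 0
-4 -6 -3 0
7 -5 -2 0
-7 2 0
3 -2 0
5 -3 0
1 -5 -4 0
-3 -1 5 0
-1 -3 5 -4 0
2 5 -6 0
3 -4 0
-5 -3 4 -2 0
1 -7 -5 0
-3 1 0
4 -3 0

Case x2 = True:
(¬x4) alone gives x4 = False.
(¬x6) alone gives x6 = False.
(x1) alone gives x1 = True.
Now (¬x1) is unsatisfied and unit — conflict.
So x2 must be the other value — set x2 = False.
(x7) alone gives x7 = True.
Now (¬x7) is unsatisfied and unit — conflict.
Either choice for x2 ends in contradiction.

UNSATISFIABLE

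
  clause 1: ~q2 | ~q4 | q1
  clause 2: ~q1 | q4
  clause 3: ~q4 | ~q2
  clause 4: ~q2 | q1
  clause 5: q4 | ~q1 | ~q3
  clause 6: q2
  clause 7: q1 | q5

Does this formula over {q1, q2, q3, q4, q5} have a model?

No, unsatisfiable

The clause (q2) is unit, so q2 = 1.
The clause (~q4) is unit, so q4 = 0.
The clause (~q1) is unit, so q1 = 0.
That conflicts with the unit clause (q1).
No assignment satisfies every clause.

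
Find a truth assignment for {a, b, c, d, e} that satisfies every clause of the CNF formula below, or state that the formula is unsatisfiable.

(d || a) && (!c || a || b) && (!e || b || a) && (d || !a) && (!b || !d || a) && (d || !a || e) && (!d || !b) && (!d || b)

Try d = true.
The clause (!b) is unit, so b = false.
Now (b) is unsatisfied and unit — conflict.
So d must be the other value — set d = false.
The clause (a) is unit, so a = true.
Now (!a) is unsatisfied and unit — conflict.
Neither d = true nor d = false works.

UNSATISFIABLE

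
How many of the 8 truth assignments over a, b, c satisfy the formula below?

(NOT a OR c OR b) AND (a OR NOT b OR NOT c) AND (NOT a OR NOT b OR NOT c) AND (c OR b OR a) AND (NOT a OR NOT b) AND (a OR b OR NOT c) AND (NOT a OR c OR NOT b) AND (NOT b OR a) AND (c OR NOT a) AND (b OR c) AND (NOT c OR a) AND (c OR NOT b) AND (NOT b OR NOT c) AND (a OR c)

1

There are 2^3 = 8 truth assignments over (a, b, c).
Check each against the 14 clauses (columns in the order a, b, c):
  F F F  ✗ fails (c OR b OR a)
  F F T  ✗ fails (a OR b OR NOT c)
  F T F  ✗ fails (NOT b OR a)
  F T T  ✗ fails (a OR NOT b OR NOT c)
  T F F  ✗ fails (NOT a OR c OR b)
  T F T  ✓ satisfies all
  T T F  ✗ fails (NOT a OR NOT b)
  T T T  ✗ fails (NOT a OR NOT b OR NOT c)
1 of the 8 rows is a model.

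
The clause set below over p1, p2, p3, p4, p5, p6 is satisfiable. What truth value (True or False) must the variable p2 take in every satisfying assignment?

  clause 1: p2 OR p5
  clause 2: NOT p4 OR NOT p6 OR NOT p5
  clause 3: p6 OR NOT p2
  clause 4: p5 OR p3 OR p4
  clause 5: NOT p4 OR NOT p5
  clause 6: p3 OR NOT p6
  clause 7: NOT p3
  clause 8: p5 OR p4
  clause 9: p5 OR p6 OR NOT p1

False

Suppose p2 = true.
Unit clause (p6) forces p6 = true.
Unit clause (p3) forces p3 = true.
That conflicts with the unit clause (NOT p3).
So every satisfying assignment has p2 = False.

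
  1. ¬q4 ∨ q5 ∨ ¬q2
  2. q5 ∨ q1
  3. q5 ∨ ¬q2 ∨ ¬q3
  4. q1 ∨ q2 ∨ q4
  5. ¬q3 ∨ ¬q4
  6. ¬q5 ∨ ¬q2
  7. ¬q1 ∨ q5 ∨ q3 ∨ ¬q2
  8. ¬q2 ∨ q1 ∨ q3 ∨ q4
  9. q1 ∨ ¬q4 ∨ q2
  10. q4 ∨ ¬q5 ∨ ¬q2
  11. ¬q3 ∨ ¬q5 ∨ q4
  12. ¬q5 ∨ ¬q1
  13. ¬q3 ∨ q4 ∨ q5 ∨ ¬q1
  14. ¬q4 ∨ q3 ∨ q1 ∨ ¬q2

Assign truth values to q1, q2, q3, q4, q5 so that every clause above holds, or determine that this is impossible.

q1=True, q2=False, q3=False, q4=True, q5=False

Suppose q5 = False.
(q1) alone gives q1 = True.
Suppose q4 = True.
(¬q2) alone gives q2 = False.
(¬q3) alone gives q3 = False.
This assignment satisfies each clause.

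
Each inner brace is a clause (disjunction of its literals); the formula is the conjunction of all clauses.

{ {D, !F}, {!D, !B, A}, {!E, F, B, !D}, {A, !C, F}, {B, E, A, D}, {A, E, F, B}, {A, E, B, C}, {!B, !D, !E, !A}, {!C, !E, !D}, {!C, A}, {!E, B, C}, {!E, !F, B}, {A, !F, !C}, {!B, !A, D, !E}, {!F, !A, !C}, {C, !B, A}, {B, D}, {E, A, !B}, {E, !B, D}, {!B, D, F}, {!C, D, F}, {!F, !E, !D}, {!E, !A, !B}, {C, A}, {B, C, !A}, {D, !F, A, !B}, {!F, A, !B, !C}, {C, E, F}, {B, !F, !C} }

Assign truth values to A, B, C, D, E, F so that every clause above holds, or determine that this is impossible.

Try D = true.
Try B = true.
Unit clause (A) forces A = true.
Unit clause (!E) forces E = false.
Try F = true.
Unit clause (!C) forces C = false.
This assignment satisfies each clause.

A: true; B: true; C: false; D: true; E: false; F: true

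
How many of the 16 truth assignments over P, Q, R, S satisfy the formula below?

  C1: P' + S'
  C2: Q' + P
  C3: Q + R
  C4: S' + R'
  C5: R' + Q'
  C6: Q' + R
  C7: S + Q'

There are 2^4 = 16 truth assignments over (P, Q, R, S).
Check each against the 7 clauses (columns in the order P, Q, R, S):
  F F F F  ✗ fails (Q + R)
  F F F T  ✗ fails (Q + R)
  F F T F  ✓ satisfies all
  F F T T  ✗ fails (S' + R')
  F T F F  ✗ fails (Q' + P)
  F T F T  ✗ fails (Q' + P)
  F T T F  ✗ fails (Q' + P)
  F T T T  ✗ fails (Q' + P)
  T F F F  ✗ fails (Q + R)
  T F F T  ✗ fails (P' + S')
  T F T F  ✓ satisfies all
  T F T T  ✗ fails (P' + S')
  T T F F  ✗ fails (Q' + R)
  T T F T  ✗ fails (P' + S')
  T T T F  ✗ fails (R' + Q')
  T T T T  ✗ fails (P' + S')
2 of the 16 rows are models.

2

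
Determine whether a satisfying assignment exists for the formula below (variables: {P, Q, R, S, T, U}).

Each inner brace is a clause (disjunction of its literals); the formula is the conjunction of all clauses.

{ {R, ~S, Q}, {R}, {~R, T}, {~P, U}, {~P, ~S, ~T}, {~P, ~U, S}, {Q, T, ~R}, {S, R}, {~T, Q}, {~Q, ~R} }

No, unsatisfiable

(R) alone gives R = 1.
(T) alone gives T = 1.
(Q) alone gives Q = 1.
That conflicts with the unit clause (~Q).
No assignment satisfies every clause.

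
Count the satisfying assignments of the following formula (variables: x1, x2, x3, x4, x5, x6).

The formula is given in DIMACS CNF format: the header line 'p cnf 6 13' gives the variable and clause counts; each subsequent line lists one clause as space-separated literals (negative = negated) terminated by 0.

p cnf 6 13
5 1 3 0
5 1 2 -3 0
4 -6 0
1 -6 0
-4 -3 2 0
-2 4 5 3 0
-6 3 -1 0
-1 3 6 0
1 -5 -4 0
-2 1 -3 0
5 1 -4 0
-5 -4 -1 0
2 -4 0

There are 2^6 = 64 truth assignments over (x1, x2, x3, x4, x5, x6).
Split on x1. With x1 = True, the clauses containing x1 are satisfied and ¬x1 drops from the rest; 6 of the 2^5 = 32 assignments to the other variables satisfy what remains.
With x1 = False, by the same count on the reduced clause set, 3 assignments work.
(One model: x1=F, x2=F, x3=F, x4=F, x5=T, x6=F.)
Total: 6 + 3 = 9.

9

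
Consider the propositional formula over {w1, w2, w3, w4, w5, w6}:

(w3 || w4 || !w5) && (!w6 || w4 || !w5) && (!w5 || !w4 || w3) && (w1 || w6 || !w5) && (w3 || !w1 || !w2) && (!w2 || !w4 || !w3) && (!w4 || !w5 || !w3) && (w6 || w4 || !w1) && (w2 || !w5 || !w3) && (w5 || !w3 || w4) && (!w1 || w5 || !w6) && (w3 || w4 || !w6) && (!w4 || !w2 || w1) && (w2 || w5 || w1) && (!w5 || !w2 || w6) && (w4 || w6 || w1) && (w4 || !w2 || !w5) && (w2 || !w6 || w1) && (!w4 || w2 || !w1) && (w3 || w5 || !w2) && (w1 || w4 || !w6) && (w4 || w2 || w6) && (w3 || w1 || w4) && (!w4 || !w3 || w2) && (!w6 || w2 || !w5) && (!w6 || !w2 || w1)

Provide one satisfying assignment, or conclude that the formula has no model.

UNSATISFIABLE

Case w3 = true:
Case w2 = false:
Unit clause (!w5) forces w5 = false.
Unit clause (w4) forces w4 = true.
But (!w4) is also a unit clause — contradiction.
Backtrack on w2: now try w2 = true.
Unit clause (!w4) forces w4 = false.
Unit clause (w5) forces w5 = true.
But (!w5) is also a unit clause — contradiction.
Either choice for w2 ends in contradiction.
Backtrack on w3: now try w3 = false.
Case w4 = true:
Unit clause (!w5) forces w5 = false.
Unit clause (!w2) forces w2 = false.
Unit clause (w1) forces w1 = true.
But (!w1) is also a unit clause — contradiction.
Backtrack on w4: now try w4 = false.
Unit clause (!w5) forces w5 = false.
Unit clause (!w6) forces w6 = false.
Unit clause (!w1) forces w1 = false.
But (w1) is also a unit clause — contradiction.
Either choice for w4 ends in contradiction.
Either choice for w3 ends in contradiction.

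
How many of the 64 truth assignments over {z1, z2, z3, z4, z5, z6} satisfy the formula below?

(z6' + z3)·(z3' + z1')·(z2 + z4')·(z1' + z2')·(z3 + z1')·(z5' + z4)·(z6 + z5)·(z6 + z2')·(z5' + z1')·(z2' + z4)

3

There are 2^6 = 64 truth assignments over (z1, z2, z3, z4, z5, z6).
Split on z6. With z6 = 1, the clauses containing z6 are satisfied and z6' drops from the rest; 3 of the 2^5 = 32 assignments to the other variables satisfy what remains.
With z6 = 0, by the same count on the reduced clause set, 0 assignments work.
(One model: z1=F, z2=F, z3=T, z4=F, z5=F, z6=T.)
Total: 3 + 0 = 3.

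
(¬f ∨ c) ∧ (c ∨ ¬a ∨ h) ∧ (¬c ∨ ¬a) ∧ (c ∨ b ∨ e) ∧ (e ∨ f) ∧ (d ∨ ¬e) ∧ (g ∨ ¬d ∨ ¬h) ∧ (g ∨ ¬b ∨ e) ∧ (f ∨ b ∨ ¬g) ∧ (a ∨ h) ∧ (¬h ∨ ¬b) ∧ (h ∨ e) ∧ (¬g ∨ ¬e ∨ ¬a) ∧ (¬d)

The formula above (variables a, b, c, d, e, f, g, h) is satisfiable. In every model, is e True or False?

False

Suppose e = True.
Unit clause (d) forces d = True.
But (¬d) is also a unit clause — contradiction.
So every satisfying assignment has e = False.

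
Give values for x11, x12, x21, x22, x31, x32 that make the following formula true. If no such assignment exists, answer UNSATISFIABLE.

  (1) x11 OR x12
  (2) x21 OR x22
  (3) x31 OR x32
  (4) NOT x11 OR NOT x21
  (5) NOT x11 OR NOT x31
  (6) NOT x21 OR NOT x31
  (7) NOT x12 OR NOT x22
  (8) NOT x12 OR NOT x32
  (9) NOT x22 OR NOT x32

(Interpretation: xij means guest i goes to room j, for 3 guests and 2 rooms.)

UNSATISFIABLE

Case x11 = true:
From the singleton clause (NOT x21), x21 = false.
From the singleton clause (x22), x22 = true.
From the singleton clause (NOT x31), x31 = false.
From the singleton clause (x32), x32 = true.
Now (NOT x32) is unsatisfied and unit — conflict.
So x11 must be the other value — set x11 = false.
From the singleton clause (x12), x12 = true.
From the singleton clause (NOT x22), x22 = false.
From the singleton clause (x21), x21 = true.
From the singleton clause (NOT x31), x31 = false.
From the singleton clause (x32), x32 = true.
Now (NOT x32) is unsatisfied and unit — conflict.
Neither x11 = true nor x11 = false works.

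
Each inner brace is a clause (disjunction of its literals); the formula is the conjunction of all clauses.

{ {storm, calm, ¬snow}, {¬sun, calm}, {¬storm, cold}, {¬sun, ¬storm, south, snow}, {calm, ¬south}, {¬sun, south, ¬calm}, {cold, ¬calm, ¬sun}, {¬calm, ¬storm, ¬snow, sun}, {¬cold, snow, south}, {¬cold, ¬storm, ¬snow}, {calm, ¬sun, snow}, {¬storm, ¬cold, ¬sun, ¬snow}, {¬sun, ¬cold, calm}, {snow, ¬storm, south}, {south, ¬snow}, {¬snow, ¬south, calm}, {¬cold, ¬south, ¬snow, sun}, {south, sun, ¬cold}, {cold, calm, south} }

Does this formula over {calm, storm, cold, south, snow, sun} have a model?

Satisfiable

Branch on sun: set sun = True.
(calm) alone gives calm = True.
(south) alone gives south = True.
(cold) alone gives cold = True.
Branch on storm: set storm = True.
(¬snow) alone gives snow = False.
All clauses are satisfied.
A satisfying assignment: calm=True,  storm=True,  cold=True,  south=True,  snow=False,  sun=True.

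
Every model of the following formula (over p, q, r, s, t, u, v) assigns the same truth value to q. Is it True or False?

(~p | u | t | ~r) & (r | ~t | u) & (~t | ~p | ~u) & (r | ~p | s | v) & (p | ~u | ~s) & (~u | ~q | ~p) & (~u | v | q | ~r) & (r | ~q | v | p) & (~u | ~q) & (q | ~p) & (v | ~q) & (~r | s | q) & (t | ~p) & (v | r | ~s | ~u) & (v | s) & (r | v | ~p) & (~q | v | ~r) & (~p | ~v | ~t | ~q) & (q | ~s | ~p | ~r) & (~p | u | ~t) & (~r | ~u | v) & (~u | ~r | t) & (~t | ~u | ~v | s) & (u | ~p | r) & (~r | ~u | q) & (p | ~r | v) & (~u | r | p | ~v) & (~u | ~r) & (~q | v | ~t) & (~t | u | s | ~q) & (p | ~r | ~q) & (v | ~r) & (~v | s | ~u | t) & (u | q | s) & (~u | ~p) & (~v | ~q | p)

False

Suppose q = 1.
The clause (~u) is unit, so u = 0.
The clause (v) is unit, so v = 1.
The clause (p) is unit, so p = 1.
The clause (t) is unit, so t = 1.
That conflicts with the unit clause (~t).
So every satisfying assignment has q = False.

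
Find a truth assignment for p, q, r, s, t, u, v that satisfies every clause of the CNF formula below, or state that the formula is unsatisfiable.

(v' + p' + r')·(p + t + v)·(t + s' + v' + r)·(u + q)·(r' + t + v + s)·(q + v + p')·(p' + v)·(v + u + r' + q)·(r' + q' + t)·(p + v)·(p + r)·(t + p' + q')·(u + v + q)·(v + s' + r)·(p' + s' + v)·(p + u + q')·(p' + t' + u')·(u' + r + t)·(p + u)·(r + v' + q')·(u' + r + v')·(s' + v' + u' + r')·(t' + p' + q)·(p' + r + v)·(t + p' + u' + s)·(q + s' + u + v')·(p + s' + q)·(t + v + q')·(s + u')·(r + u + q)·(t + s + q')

UNSATISFIABLE

Try u = 1.
The clause (s) is unit, so s = 1.
Try p = 0.
The clause (v) is unit, so v = 1.
The clause (r) is unit, so r = 1.
Now (r') is unsatisfied and unit — conflict.
Backtrack on p: now try p = 1.
The clause (v) is unit, so v = 1.
The clause (r') is unit, so r = 0.
Now (r) is unsatisfied and unit — conflict.
Both values of p lead to a conflict.
Backtrack on u: now try u = 0.
The clause (q) is unit, so q = 1.
The clause (p) is unit, so p = 1.
The clause (v) is unit, so v = 1.
The clause (r') is unit, so r = 0.
Now (r) is unsatisfied and unit — conflict.
Both values of u lead to a conflict.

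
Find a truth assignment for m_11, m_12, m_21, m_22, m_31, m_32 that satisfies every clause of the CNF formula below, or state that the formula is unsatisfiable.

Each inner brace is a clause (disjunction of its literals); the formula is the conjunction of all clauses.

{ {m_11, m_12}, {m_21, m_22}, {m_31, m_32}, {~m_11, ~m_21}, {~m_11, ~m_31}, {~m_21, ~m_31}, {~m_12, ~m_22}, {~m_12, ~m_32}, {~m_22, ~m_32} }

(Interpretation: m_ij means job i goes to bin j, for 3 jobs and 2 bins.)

Case m_11 = 1:
From the singleton clause (~m_21), m_21 = 0.
From the singleton clause (m_22), m_22 = 1.
From the singleton clause (~m_31), m_31 = 0.
From the singleton clause (m_32), m_32 = 1.
But (~m_32) is also a unit clause — contradiction.
Undo m_11 and try m_11 = 0.
From the singleton clause (m_12), m_12 = 1.
From the singleton clause (~m_22), m_22 = 0.
From the singleton clause (m_21), m_21 = 1.
From the singleton clause (~m_31), m_31 = 0.
From the singleton clause (m_32), m_32 = 1.
But (~m_32) is also a unit clause — contradiction.
Both values of m_11 lead to a conflict.

UNSATISFIABLE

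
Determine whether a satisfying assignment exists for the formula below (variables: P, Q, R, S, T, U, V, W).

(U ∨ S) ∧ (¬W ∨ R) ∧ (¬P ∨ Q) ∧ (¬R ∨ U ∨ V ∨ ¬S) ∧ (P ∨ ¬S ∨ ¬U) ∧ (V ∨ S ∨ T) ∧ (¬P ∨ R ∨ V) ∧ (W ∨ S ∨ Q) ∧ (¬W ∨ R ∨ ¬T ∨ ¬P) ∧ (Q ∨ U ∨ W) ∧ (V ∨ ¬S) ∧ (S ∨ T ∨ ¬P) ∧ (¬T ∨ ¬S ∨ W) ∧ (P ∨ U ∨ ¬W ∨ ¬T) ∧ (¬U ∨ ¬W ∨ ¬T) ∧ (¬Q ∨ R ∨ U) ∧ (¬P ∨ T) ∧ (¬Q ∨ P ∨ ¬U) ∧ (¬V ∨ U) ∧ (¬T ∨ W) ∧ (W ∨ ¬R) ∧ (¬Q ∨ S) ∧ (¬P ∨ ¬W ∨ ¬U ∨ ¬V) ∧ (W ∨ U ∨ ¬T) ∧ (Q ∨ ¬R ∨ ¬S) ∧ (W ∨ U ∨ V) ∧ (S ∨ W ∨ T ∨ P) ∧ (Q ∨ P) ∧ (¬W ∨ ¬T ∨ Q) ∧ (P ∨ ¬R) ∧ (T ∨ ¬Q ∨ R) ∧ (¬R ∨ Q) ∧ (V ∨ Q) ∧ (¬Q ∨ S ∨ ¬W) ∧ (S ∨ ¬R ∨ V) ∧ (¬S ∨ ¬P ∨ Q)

Try U = True.
Try W = False.
(¬T) alone gives T = False.
(¬P) alone gives P = False.
(¬S) alone gives S = False.
But (S) is also a unit clause — contradiction.
So W must be the other value — set W = True.
(R) alone gives R = True.
(¬T) alone gives T = False.
(¬P) alone gives P = False.
But (P) is also a unit clause — contradiction.
Neither W = True nor W = False works.
So U must be the other value — set U = False.
(S) alone gives S = True.
(V) alone gives V = True.
But (¬V) is also a unit clause — contradiction.
Neither U = True nor U = False works.
No assignment satisfies every clause.

Unsatisfiable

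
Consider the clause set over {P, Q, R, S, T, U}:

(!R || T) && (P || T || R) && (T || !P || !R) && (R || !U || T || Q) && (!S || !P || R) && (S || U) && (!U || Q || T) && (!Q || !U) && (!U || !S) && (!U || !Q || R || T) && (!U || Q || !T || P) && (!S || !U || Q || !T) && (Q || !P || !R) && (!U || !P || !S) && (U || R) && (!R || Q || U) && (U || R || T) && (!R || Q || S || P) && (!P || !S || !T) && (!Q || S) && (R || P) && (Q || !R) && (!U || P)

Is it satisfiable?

Suppose R = false.
Unit clause (U) forces U = true.
Unit clause (!Q) forces Q = false.
Unit clause (T) forces T = true.
Unit clause (!S) forces S = false.
Unit clause (P) forces P = true.
Every clause now holds.
A satisfying assignment: P=true, Q=false, R=false, S=false, T=true, U=true.

Yes, satisfiable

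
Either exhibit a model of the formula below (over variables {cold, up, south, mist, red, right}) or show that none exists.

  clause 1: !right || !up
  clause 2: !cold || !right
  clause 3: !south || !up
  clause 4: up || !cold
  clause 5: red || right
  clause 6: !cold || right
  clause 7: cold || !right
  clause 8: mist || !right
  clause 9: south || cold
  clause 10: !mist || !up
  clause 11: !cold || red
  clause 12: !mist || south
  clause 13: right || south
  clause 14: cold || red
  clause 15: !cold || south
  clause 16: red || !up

cold=false, up=false, south=true, mist=true, red=true, right=false

Try right = false.
(red) alone gives red = true.
(!cold) alone gives cold = false.
(south) alone gives south = true.
(!up) alone gives up = false.
All clauses hold; mist can take either value.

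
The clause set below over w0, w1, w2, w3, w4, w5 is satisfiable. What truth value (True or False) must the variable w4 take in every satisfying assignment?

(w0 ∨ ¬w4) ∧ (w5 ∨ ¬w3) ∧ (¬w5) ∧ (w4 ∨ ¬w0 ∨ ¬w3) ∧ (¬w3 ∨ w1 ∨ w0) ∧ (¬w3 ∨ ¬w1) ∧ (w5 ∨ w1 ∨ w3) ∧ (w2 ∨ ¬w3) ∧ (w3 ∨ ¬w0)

Suppose w4 = True.
The clause (w0) is unit, so w0 = True.
The clause (¬w5) is unit, so w5 = False.
The clause (¬w3) is unit, so w3 = False.
That conflicts with the unit clause (w3).
So every satisfying assignment has w4 = False.

False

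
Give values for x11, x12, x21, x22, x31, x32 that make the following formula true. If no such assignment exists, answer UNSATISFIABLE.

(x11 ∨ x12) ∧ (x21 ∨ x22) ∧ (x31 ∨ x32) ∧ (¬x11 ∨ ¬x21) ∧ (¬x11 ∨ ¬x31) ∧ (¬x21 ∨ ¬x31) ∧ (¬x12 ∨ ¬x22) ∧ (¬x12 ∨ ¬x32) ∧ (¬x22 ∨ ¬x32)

Try x11 = True.
The clause (¬x21) is unit, so x21 = False.
The clause (x22) is unit, so x22 = True.
The clause (¬x31) is unit, so x31 = False.
The clause (x32) is unit, so x32 = True.
Now (¬x32) is unsatisfied and unit — conflict.
That branch fails; take x11 = False instead.
The clause (x12) is unit, so x12 = True.
The clause (¬x22) is unit, so x22 = False.
The clause (x21) is unit, so x21 = True.
The clause (¬x31) is unit, so x31 = False.
The clause (x32) is unit, so x32 = True.
Now (¬x32) is unsatisfied and unit — conflict.
Either choice for x11 ends in contradiction.

UNSATISFIABLE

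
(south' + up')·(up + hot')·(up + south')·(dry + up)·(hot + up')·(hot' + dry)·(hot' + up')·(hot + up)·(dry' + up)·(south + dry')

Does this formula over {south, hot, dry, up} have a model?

Branch on south: set south = 0.
Unit clause (dry') forces dry = 0.
Unit clause (up) forces up = 1.
Unit clause (hot) forces hot = 1.
But (hot') is also a unit clause — contradiction.
Undo south and try south = 1.
Unit clause (up') forces up = 0.
But (up) is also a unit clause — contradiction.
Either choice for south ends in contradiction.
No assignment satisfies every clause.

No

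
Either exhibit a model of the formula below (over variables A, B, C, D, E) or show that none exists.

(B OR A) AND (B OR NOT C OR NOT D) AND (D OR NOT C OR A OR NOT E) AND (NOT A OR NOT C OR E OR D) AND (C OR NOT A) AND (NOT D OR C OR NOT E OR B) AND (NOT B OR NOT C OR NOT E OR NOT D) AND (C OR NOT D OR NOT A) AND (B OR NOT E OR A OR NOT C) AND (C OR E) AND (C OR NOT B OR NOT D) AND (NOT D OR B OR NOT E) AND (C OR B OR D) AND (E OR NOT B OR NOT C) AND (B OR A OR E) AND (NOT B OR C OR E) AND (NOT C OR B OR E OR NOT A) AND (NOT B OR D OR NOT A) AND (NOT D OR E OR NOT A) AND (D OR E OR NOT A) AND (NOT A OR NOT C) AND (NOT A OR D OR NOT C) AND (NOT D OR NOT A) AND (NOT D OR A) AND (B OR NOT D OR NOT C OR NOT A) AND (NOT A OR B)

Case B = true:
Case C = false:
From the singleton clause (NOT A), A = false.
From the singleton clause (E), E = true.
From the singleton clause (NOT D), D = false.
This assignment satisfies each clause.

A ↦ false,  B ↦ true,  C ↦ false,  D ↦ false,  E ↦ true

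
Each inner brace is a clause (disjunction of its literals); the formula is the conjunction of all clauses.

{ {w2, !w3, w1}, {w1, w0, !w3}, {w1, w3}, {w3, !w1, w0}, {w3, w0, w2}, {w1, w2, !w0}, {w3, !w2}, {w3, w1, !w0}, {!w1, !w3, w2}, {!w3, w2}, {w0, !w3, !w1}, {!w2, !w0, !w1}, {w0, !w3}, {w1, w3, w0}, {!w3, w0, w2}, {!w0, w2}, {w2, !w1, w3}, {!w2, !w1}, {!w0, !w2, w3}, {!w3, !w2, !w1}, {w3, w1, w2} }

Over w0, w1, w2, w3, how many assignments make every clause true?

There are 2^4 = 16 truth assignments over (w0, w1, w2, w3).
Split on w2. With w2 = true, the clauses containing w2 are satisfied and !w2 drops from the rest; 1 of the 2^3 = 8 assignments to the other variables satisfy what remains.
With w2 = false, by the same count on the reduced clause set, 0 assignments work.
(One model: w0=T, w1=F, w2=T, w3=T.)
Total: 1 + 0 = 1.

1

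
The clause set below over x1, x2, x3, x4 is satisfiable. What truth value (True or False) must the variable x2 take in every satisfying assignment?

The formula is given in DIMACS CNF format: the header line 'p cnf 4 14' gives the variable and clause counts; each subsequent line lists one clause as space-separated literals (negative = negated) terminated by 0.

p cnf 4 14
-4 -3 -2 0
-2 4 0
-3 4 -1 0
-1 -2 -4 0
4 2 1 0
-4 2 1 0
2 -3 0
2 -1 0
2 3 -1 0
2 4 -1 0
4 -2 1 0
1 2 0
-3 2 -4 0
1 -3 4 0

True

Suppose x2 = False.
Unit clause (¬x3) forces x3 = False.
Unit clause (¬x1) forces x1 = False.
But (x1) is also a unit clause — contradiction.
So every satisfying assignment has x2 = True.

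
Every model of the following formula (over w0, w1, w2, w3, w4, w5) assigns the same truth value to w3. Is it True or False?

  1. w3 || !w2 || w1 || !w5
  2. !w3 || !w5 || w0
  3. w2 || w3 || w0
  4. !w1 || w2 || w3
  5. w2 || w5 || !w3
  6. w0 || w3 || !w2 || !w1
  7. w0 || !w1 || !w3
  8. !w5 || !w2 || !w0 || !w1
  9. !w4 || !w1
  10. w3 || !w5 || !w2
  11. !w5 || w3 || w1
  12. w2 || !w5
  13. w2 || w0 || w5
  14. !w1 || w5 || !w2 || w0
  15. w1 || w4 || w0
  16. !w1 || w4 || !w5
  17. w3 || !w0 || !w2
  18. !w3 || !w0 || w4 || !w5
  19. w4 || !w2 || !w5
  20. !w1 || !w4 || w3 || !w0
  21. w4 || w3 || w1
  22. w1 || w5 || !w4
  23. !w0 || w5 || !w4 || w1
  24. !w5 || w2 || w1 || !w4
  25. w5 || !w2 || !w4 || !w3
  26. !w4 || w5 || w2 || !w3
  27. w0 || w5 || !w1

True

Suppose w3 = false.
Try w2 = true.
(!w5) alone gives w5 = false.
(!w0) alone gives w0 = false.
(!w1) alone gives w1 = false.
(w4) alone gives w4 = true.
That conflicts with the unit clause (!w4).
So w2 must be the other value — set w2 = false.
(w0) alone gives w0 = true.
(!w1) alone gives w1 = false.
(!w5) alone gives w5 = false.
(w4) alone gives w4 = true.
That conflicts with the unit clause (!w4).
Either choice for w2 ends in contradiction.
So every satisfying assignment has w3 = True.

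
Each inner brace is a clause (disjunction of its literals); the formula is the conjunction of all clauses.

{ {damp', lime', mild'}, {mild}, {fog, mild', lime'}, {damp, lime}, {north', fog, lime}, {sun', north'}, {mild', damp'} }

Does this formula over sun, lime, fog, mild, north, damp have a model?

Unit clause (mild) forces mild = 1.
Unit clause (damp') forces damp = 0.
Unit clause (lime) forces lime = 1.
Unit clause (fog) forces fog = 1.
Try sun = 0.
All clauses hold; north can take either value.
A satisfying assignment: sun: 0; lime: 1; fog: 1; mild: 1; north: 1; damp: 0.

Yes, satisfiable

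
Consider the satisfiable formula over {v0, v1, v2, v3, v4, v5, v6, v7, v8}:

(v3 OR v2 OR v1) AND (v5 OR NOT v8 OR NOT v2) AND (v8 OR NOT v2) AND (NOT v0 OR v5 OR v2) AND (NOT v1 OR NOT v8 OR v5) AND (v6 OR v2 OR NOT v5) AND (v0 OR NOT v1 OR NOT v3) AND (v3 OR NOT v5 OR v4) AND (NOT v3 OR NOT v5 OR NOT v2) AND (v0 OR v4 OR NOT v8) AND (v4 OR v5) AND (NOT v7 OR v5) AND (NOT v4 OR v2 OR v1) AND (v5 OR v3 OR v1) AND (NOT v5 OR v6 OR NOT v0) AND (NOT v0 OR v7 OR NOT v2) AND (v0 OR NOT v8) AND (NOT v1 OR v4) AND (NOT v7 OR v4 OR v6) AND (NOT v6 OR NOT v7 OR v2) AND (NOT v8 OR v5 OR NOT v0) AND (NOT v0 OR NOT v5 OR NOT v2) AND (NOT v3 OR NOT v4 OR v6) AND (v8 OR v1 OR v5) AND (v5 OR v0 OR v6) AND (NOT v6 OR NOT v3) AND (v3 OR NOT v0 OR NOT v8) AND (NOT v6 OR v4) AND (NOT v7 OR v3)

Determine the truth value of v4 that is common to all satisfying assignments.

True

Suppose v4 = false.
From the singleton clause (v5), v5 = true.
From the singleton clause (v3), v3 = true.
From the singleton clause (NOT v2), v2 = false.
From the singleton clause (v6), v6 = true.
But (NOT v6) is also a unit clause — contradiction.
So every satisfying assignment has v4 = True.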